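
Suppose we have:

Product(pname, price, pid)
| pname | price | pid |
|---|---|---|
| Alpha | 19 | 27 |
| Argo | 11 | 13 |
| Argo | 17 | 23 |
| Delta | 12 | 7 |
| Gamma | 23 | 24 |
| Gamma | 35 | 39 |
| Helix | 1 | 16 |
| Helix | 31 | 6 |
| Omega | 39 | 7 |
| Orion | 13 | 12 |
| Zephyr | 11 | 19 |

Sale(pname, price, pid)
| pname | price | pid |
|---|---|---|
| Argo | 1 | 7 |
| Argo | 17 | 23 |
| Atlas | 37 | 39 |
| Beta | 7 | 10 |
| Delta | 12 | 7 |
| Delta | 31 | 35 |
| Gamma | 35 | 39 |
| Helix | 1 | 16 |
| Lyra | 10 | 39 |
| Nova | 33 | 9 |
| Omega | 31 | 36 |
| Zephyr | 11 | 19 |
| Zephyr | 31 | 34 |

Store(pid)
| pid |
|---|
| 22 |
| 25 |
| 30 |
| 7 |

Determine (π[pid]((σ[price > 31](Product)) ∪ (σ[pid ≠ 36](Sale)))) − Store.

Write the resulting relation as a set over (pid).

{10, 16, 19, 23, 34, 35, 39, 9}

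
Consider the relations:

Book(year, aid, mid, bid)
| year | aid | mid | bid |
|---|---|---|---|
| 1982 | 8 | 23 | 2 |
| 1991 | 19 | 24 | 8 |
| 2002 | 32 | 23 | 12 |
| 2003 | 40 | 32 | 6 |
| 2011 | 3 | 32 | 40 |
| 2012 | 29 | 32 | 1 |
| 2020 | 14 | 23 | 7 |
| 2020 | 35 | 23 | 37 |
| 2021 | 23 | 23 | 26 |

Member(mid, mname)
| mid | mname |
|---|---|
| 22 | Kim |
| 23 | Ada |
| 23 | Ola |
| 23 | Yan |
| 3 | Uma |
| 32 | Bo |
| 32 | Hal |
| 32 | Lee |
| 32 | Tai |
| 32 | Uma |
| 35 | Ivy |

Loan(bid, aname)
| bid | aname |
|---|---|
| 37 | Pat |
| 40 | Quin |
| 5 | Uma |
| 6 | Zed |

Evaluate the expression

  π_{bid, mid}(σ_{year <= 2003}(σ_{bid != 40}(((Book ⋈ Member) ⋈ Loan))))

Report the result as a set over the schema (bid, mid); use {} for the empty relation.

{(6, 32)}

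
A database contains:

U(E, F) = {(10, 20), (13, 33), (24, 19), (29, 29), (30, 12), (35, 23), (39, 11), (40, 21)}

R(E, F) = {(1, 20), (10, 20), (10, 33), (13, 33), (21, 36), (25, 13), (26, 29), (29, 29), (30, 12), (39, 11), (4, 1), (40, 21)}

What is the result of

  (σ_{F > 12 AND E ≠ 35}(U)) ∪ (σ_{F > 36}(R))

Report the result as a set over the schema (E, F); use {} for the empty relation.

Filtering on F > 12 AND E ≠ 35 leaves {(10, 20), (13, 33), (24, 19), (29, 29), (40, 21)}.
Filtering on F > 36 leaves {}.
Taking the union: {(10, 20), (13, 33), (24, 19), (29, 29), (40, 21)}

{(10, 20), (13, 33), (24, 19), (29, 29), (40, 21)}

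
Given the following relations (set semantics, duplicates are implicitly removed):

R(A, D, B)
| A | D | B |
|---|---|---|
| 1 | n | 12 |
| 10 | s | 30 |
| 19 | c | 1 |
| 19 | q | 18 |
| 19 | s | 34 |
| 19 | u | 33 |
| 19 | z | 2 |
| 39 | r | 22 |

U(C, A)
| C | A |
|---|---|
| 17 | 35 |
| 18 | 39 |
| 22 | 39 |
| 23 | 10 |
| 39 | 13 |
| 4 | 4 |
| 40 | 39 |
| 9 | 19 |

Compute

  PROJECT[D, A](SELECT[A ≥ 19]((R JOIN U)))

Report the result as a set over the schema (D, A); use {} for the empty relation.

Natural join on A: {(10, s, 30, 23), (19, c, 1, 9), (19, q, 18, 9), (19, s, 34, 9), (19, u, 33, 9), (19, z, 2, 9), (39, r, 22, 18), (39, r, 22, 22), (39, r, 22, 40)}
Apply σ_{A ≥ 19}; surviving tuples: {(19, c, 1, 9), (19, q, 18, 9), (19, s, 34, 9), (19, u, 33, 9), (19, z, 2, 9), (39, r, 22, 18), (39, r, 22, 22), (39, r, 22, 40)}
Keep only column(s) D, A (2 duplicate(s) eliminated): {(c, 19), (q, 19), (r, 39), (s, 19), (u, 19), (z, 19)}

{(c, 19), (q, 19), (r, 39), (s, 19), (u, 19), (z, 19)}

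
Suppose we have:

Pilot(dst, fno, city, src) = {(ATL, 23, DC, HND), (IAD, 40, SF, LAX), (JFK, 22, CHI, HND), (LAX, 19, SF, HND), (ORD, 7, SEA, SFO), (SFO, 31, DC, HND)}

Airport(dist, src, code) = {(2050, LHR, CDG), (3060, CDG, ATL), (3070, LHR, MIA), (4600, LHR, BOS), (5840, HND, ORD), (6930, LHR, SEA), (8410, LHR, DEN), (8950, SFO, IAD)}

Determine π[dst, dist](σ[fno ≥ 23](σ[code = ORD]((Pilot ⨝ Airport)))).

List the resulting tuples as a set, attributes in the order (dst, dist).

{(ATL, 5840), (SFO, 5840)}

Joining Pilot and Airport on src yields {(ATL, 23, DC, HND, 5840, ORD), (JFK, 22, CHI, HND, 5840, ORD), (LAX, 19, SF, HND, 5840, ORD), (ORD, 7, SEA, SFO, 8950, IAD), (SFO, 31, DC, HND, 5840, ORD)}.
Selection code = ORD: {(ATL, 23, DC, HND, 5840, ORD), (JFK, 22, CHI, HND, 5840, ORD), (LAX, 19, SF, HND, 5840, ORD), (SFO, 31, DC, HND, 5840, ORD)}
Selection fno ≥ 23: {(ATL, 23, DC, HND, 5840, ORD), (SFO, 31, DC, HND, 5840, ORD)}
Keep only column(s) dst, dist: {(ATL, 5840), (SFO, 5840)}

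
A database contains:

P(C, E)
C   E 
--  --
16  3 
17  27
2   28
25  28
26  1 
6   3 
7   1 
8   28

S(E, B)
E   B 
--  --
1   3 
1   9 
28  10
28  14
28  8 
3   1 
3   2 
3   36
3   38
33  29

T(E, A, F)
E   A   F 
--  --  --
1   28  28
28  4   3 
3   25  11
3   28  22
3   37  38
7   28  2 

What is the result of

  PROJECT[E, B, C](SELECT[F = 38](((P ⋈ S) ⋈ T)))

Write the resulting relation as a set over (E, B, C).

{(3, 1, 16), (3, 1, 6), (3, 2, 16), (3, 2, 6), (3, 36, 16), (3, 36, 6), (3, 38, 16), (3, 38, 6)}

Natural join on E: {(16, 3, 1), (16, 3, 2), (16, 3, 36), (16, 3, 38), (2, 28, 10), (2, 28, 14), (2, 28, 8), (25, 28, 10), (25, 28, 14), (25, 28, 8), (26, 1, 3), (26, 1, 9), (6, 3, 1), (6, 3, 2), (6, 3, 36), (6, 3, 38), (7, 1, 3), (7, 1, 9), (8, 28, 10), (8, 28, 14), (8, 28, 8)}
Natural join on E: {(16, 3, 1, 25, 11), (16, 3, 1, 28, 22), (16, 3, 1, 37, 38), (16, 3, 2, 25, 11), (16, 3, 2, 28, 22), (16, 3, 2, 37, 38), (16, 3, 36, 25, 11), (16, 3, 36, 28, 22), (16, 3, 36, 37, 38), (16, 3, 38, 25, 11), (16, 3, 38, 28, 22), (16, 3, 38, 37, 38), (2, 28, 10, 4, 3), (2, 28, 14, 4, 3), (2, 28, 8, 4, 3), (25, 28, 10, 4, 3), (25, 28, 14, 4, 3), (25, 28, 8, 4, 3), (26, 1, 3, 28, 28), (26, 1, 9, 28, 28), (6, 3, 1, 25, 11), (6, 3, 1, 28, 22), (6, 3, 1, 37, 38), (6, 3, 2, 25, 11), (6, 3, 2, 28, 22), (6, 3, 2, 37, 38), (6, 3, 36, 25, 11), (6, 3, 36, 28, 22), (6, 3, 36, 37, 38), (6, 3, 38, 25, 11), (6, 3, 38, 28, 22), (6, 3, 38, 37, 38), (7, 1, 3, 28, 28), (7, 1, 9, 28, 28), (8, 28, 10, 4, 3), (8, 28, 14, 4, 3), (8, 28, 8, 4, 3)}
Apply σ_{F = 38}; surviving tuples: {(16, 3, 1, 37, 38), (16, 3, 2, 37, 38), (16, 3, 36, 37, 38), (16, 3, 38, 37, 38), (6, 3, 1, 37, 38), (6, 3, 2, 37, 38), (6, 3, 36, 37, 38), (6, 3, 38, 37, 38)}
Keep only column(s) E, B, C: {(3, 1, 16), (3, 1, 6), (3, 2, 16), (3, 2, 6), (3, 36, 16), (3, 36, 6), (3, 38, 16), (3, 38, 6)}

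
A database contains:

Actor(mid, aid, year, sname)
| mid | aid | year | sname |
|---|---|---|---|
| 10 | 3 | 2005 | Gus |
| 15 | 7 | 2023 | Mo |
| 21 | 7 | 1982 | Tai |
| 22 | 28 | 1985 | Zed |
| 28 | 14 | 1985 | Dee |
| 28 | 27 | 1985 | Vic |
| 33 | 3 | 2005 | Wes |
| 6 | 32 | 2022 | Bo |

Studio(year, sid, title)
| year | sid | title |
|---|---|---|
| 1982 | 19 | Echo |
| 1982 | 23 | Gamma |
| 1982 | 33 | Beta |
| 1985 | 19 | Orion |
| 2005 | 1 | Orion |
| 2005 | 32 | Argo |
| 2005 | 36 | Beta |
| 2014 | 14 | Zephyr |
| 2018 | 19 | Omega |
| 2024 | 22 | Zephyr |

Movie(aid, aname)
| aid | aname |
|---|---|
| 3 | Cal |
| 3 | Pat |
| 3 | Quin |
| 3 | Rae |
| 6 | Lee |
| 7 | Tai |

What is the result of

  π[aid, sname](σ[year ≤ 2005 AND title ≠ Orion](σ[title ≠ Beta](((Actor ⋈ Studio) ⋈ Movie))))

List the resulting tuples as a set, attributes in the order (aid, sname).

{(3, Gus), (3, Wes), (7, Tai)}

Natural join on year: {(10, 3, 2005, Gus, 1, Orion), (10, 3, 2005, Gus, 32, Argo), (10, 3, 2005, Gus, 36, Beta), (21, 7, 1982, Tai, 19, Echo), (21, 7, 1982, Tai, 23, Gamma), (21, 7, 1982, Tai, 33, Beta), (22, 28, 1985, Zed, 19, Orion), (28, 14, 1985, Dee, 19, Orion), (28, 27, 1985, Vic, 19, Orion), (33, 3, 2005, Wes, 1, Orion), (33, 3, 2005, Wes, 32, Argo), (33, 3, 2005, Wes, 36, Beta)}
Natural join on aid: {(10, 3, 2005, Gus, 1, Orion, Cal), (10, 3, 2005, Gus, 1, Orion, Pat), (10, 3, 2005, Gus, 1, Orion, Quin), (10, 3, 2005, Gus, 1, Orion, Rae), (10, 3, 2005, Gus, 32, Argo, Cal), (10, 3, 2005, Gus, 32, Argo, Pat), (10, 3, 2005, Gus, 32, Argo, Quin), (10, 3, 2005, Gus, 32, Argo, Rae), (10, 3, 2005, Gus, 36, Beta, Cal), (10, 3, 2005, Gus, 36, Beta, Pat), (10, 3, 2005, Gus, 36, Beta, Quin), (10, 3, 2005, Gus, 36, Beta, Rae), (21, 7, 1982, Tai, 19, Echo, Tai), (21, 7, 1982, Tai, 23, Gamma, Tai), (21, 7, 1982, Tai, 33, Beta, Tai), (33, 3, 2005, Wes, 1, Orion, Cal), (33, 3, 2005, Wes, 1, Orion, Pat), (33, 3, 2005, Wes, 1, Orion, Quin), (33, 3, 2005, Wes, 1, Orion, Rae), (33, 3, 2005, Wes, 32, Argo, Cal), (33, 3, 2005, Wes, 32, Argo, Pat), (33, 3, 2005, Wes, 32, Argo, Quin), (33, 3, 2005, Wes, 32, Argo, Rae), (33, 3, 2005, Wes, 36, Beta, Cal), (33, 3, 2005, Wes, 36, Beta, Pat), (33, 3, 2005, Wes, 36, Beta, Quin), (33, 3, 2005, Wes, 36, Beta, Rae)}
Apply σ_{title ≠ Beta}; surviving tuples: {(10, 3, 2005, Gus, 1, Orion, Cal), (10, 3, 2005, Gus, 1, Orion, Pat), (10, 3, 2005, Gus, 1, Orion, Quin), (10, 3, 2005, Gus, 1, Orion, Rae), (10, 3, 2005, Gus, 32, Argo, Cal), (10, 3, 2005, Gus, 32, Argo, Pat), (10, 3, 2005, Gus, 32, Argo, Quin), (10, 3, 2005, Gus, 32, Argo, Rae), (21, 7, 1982, Tai, 19, Echo, Tai), (21, 7, 1982, Tai, 23, Gamma, Tai), (33, 3, 2005, Wes, 1, Orion, Cal), (33, 3, 2005, Wes, 1, Orion, Pat), (33, 3, 2005, Wes, 1, Orion, Quin), (33, 3, 2005, Wes, 1, Orion, Rae), (33, 3, 2005, Wes, 32, Argo, Cal), (33, 3, 2005, Wes, 32, Argo, Pat), (33, 3, 2005, Wes, 32, Argo, Quin), (33, 3, 2005, Wes, 32, Argo, Rae)}
Apply σ_{year ≤ 2005 AND title ≠ Orion}; surviving tuples: {(10, 3, 2005, Gus, 32, Argo, Cal), (10, 3, 2005, Gus, 32, Argo, Pat), (10, 3, 2005, Gus, 32, Argo, Quin), (10, 3, 2005, Gus, 32, Argo, Rae), (21, 7, 1982, Tai, 19, Echo, Tai), (21, 7, 1982, Tai, 23, Gamma, Tai), (33, 3, 2005, Wes, 32, Argo, Cal), (33, 3, 2005, Wes, 32, Argo, Pat), (33, 3, 2005, Wes, 32, Argo, Quin), (33, 3, 2005, Wes, 32, Argo, Rae)}
π[aid, sname]: project onto (aid, sname) (7 duplicate(s) eliminated) → {(3, Gus), (3, Wes), (7, Tai)}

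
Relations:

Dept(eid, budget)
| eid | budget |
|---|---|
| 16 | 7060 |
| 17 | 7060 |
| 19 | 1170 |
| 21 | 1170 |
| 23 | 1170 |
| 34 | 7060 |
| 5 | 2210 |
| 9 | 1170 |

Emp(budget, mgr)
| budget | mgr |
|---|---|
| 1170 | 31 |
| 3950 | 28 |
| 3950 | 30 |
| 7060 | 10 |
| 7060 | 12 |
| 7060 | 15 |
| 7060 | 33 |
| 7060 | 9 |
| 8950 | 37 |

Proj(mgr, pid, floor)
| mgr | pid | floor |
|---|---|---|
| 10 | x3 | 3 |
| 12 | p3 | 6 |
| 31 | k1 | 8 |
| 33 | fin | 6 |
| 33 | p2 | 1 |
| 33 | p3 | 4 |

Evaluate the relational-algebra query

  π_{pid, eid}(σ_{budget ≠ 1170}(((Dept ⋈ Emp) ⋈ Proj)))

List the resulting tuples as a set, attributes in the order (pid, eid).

{(fin, 16), (fin, 17), (fin, 34), (p2, 16), (p2, 17), (p2, 34), (p3, 16), (p3, 17), (p3, 34), (x3, 16), (x3, 17), (x3, 34)}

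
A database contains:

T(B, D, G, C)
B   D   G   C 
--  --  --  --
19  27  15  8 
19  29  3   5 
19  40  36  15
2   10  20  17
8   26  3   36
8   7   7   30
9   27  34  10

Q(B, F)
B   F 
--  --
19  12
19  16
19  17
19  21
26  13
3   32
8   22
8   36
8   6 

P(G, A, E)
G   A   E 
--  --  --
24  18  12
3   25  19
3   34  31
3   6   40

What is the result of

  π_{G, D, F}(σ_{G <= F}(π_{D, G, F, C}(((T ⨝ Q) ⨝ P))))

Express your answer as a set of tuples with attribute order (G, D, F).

Natural join on B: {(19, 27, 15, 8, 12), (19, 27, 15, 8, 16), (19, 27, 15, 8, 17), (19, 27, 15, 8, 21), (19, 29, 3, 5, 12), (19, 29, 3, 5, 16), (19, 29, 3, 5, 17), (19, 29, 3, 5, 21), (19, 40, 36, 15, 12), (19, 40, 36, 15, 16), (19, 40, 36, 15, 17), (19, 40, 36, 15, 21), (8, 26, 3, 36, 22), (8, 26, 3, 36, 36), (8, 26, 3, 36, 6), (8, 7, 7, 30, 22), (8, 7, 7, 30, 36), (8, 7, 7, 30, 6)}
Natural join on G: {(19, 29, 3, 5, 12, 25, 19), (19, 29, 3, 5, 12, 34, 31), (19, 29, 3, 5, 12, 6, 40), (19, 29, 3, 5, 16, 25, 19), (19, 29, 3, 5, 16, 34, 31), (19, 29, 3, 5, 16, 6, 40), (19, 29, 3, 5, 17, 25, 19), (19, 29, 3, 5, 17, 34, 31), (19, 29, 3, 5, 17, 6, 40), (19, 29, 3, 5, 21, 25, 19), (19, 29, 3, 5, 21, 34, 31), (19, 29, 3, 5, 21, 6, 40), (8, 26, 3, 36, 22, 25, 19), (8, 26, 3, 36, 22, 34, 31), (8, 26, 3, 36, 22, 6, 40), (8, 26, 3, 36, 36, 25, 19), (8, 26, 3, 36, 36, 34, 31), (8, 26, 3, 36, 36, 6, 40), (8, 26, 3, 36, 6, 25, 19), (8, 26, 3, 36, 6, 34, 31), (8, 26, 3, 36, 6, 6, 40)}
Projecting to D, G, F, C (14 duplicate(s) eliminated): {(26, 3, 22, 36), (26, 3, 36, 36), (26, 3, 6, 36), (29, 3, 12, 5), (29, 3, 16, 5), (29, 3, 17, 5), (29, 3, 21, 5)}
Filtering on G <= F leaves {(26, 3, 22, 36), (26, 3, 36, 36), (26, 3, 6, 36), (29, 3, 12, 5), (29, 3, 16, 5), (29, 3, 17, 5), (29, 3, 21, 5)}.
Projecting to G, D, F: {(3, 26, 22), (3, 26, 36), (3, 26, 6), (3, 29, 12), (3, 29, 16), (3, 29, 17), (3, 29, 21)}

{(3, 26, 22), (3, 26, 36), (3, 26, 6), (3, 29, 12), (3, 29, 16), (3, 29, 17), (3, 29, 21)}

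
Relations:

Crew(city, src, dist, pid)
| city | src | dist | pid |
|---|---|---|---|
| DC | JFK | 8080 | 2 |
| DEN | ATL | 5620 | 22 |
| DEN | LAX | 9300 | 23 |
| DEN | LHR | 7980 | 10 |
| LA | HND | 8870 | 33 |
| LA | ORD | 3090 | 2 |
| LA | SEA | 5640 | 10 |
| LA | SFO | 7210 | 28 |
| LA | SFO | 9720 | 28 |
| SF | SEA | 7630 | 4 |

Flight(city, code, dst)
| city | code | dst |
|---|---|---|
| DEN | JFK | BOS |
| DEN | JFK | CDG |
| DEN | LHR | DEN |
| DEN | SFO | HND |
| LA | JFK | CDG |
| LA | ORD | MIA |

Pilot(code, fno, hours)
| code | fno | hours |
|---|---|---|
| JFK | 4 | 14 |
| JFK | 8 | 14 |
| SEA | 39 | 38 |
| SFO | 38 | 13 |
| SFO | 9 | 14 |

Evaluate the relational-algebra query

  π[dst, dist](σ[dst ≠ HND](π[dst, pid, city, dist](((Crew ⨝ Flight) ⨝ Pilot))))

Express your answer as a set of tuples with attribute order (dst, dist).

{(BOS, 5620), (BOS, 7980), (BOS, 9300), (CDG, 3090), (CDG, 5620), (CDG, 5640), (CDG, 7210), (CDG, 7980), (CDG, 8870), (CDG, 9300), (CDG, 9720)}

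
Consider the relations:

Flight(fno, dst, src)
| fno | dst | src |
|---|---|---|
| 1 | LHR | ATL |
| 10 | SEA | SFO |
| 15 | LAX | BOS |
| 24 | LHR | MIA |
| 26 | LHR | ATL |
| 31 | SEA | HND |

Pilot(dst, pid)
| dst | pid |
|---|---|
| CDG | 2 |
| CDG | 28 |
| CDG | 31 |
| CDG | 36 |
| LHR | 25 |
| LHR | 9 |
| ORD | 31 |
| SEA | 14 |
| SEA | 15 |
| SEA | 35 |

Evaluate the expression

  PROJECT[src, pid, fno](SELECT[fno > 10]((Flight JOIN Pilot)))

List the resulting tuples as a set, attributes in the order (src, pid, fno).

Flight ⋈ Pilot (natural join on dst): {(1, LHR, ATL, 25), (1, LHR, ATL, 9), (10, SEA, SFO, 14), (10, SEA, SFO, 15), (10, SEA, SFO, 35), (24, LHR, MIA, 25), (24, LHR, MIA, 9), (26, LHR, ATL, 25), (26, LHR, ATL, 9), (31, SEA, HND, 14), (31, SEA, HND, 15), (31, SEA, HND, 35)}
Selection fno > 10: {(24, LHR, MIA, 25), (24, LHR, MIA, 9), (26, LHR, ATL, 25), (26, LHR, ATL, 9), (31, SEA, HND, 14), (31, SEA, HND, 15), (31, SEA, HND, 35)}
π_{src, pid, fno} gives {(ATL, 25, 26), (ATL, 9, 26), (HND, 14, 31), (HND, 15, 31), (HND, 35, 31), (MIA, 25, 24), (MIA, 9, 24)}.

{(ATL, 25, 26), (ATL, 9, 26), (HND, 14, 31), (HND, 15, 31), (HND, 35, 31), (MIA, 25, 24), (MIA, 9, 24)}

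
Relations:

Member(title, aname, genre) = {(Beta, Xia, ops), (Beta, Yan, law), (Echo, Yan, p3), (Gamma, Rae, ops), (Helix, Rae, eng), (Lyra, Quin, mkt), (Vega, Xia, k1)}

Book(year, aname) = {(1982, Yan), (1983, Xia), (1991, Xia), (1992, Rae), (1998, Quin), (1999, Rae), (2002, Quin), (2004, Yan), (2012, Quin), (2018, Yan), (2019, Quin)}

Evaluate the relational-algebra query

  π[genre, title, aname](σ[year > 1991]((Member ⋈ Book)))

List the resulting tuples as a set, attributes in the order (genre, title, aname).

{(eng, Helix, Rae), (law, Beta, Yan), (mkt, Lyra, Quin), (ops, Gamma, Rae), (p3, Echo, Yan)}

Natural join on aname: {(Beta, Xia, ops, 1983), (Beta, Xia, ops, 1991), (Beta, Yan, law, 1982), (Beta, Yan, law, 2004), (Beta, Yan, law, 2018), (Echo, Yan, p3, 1982), (Echo, Yan, p3, 2004), (Echo, Yan, p3, 2018), (Gamma, Rae, ops, 1992), (Gamma, Rae, ops, 1999), (Helix, Rae, eng, 1992), (Helix, Rae, eng, 1999), (Lyra, Quin, mkt, 1998), (Lyra, Quin, mkt, 2002), (Lyra, Quin, mkt, 2012), (Lyra, Quin, mkt, 2019), (Vega, Xia, k1, 1983), (Vega, Xia, k1, 1991)}
σ[year > 1991]: keep tuples satisfying year > 1991 → {(Beta, Yan, law, 2004), (Beta, Yan, law, 2018), (Echo, Yan, p3, 2004), (Echo, Yan, p3, 2018), (Gamma, Rae, ops, 1992), (Gamma, Rae, ops, 1999), (Helix, Rae, eng, 1992), (Helix, Rae, eng, 1999), (Lyra, Quin, mkt, 1998), (Lyra, Quin, mkt, 2002), (Lyra, Quin, mkt, 2012), (Lyra, Quin, mkt, 2019)}
π[genre, title, aname]: project onto (genre, title, aname) (7 duplicate(s) eliminated) → {(eng, Helix, Rae), (law, Beta, Yan), (mkt, Lyra, Quin), (ops, Gamma, Rae), (p3, Echo, Yan)}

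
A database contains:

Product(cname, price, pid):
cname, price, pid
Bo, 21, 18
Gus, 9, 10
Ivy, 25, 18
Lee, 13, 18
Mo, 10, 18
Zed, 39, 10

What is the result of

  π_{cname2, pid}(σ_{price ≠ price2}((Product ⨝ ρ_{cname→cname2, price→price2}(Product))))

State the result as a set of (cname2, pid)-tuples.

{(Bo, 18), (Gus, 10), (Ivy, 18), (Lee, 18), (Mo, 18), (Zed, 10)}

ρ[cname→cname2, price→price2]: schema becomes (cname2, price2, pid); tuples unchanged.
Natural join on pid: {(Bo, 21, 18, Bo, 21), (Bo, 21, 18, Ivy, 25), (Bo, 21, 18, Lee, 13), (Bo, 21, 18, Mo, 10), (Gus, 9, 10, Gus, 9), (Gus, 9, 10, Zed, 39), (Ivy, 25, 18, Bo, 21), (Ivy, 25, 18, Ivy, 25), (Ivy, 25, 18, Lee, 13), (Ivy, 25, 18, Mo, 10), (Lee, 13, 18, Bo, 21), (Lee, 13, 18, Ivy, 25), (Lee, 13, 18, Lee, 13), (Lee, 13, 18, Mo, 10), (Mo, 10, 18, Bo, 21), (Mo, 10, 18, Ivy, 25), (Mo, 10, 18, Lee, 13), (Mo, 10, 18, Mo, 10), (Zed, 39, 10, Gus, 9), (Zed, 39, 10, Zed, 39)}
Apply σ_{price ≠ price2}; surviving tuples: {(Bo, 21, 18, Ivy, 25), (Bo, 21, 18, Lee, 13), (Bo, 21, 18, Mo, 10), (Gus, 9, 10, Zed, 39), (Ivy, 25, 18, Bo, 21), (Ivy, 25, 18, Lee, 13), (Ivy, 25, 18, Mo, 10), (Lee, 13, 18, Bo, 21), (Lee, 13, 18, Ivy, 25), (Lee, 13, 18, Mo, 10), (Mo, 10, 18, Bo, 21), (Mo, 10, 18, Ivy, 25), (Mo, 10, 18, Lee, 13), (Zed, 39, 10, Gus, 9)}
π[cname2, pid]: project onto (cname2, pid) (8 duplicate(s) eliminated) → {(Bo, 18), (Gus, 10), (Ivy, 18), (Lee, 18), (Mo, 18), (Zed, 10)}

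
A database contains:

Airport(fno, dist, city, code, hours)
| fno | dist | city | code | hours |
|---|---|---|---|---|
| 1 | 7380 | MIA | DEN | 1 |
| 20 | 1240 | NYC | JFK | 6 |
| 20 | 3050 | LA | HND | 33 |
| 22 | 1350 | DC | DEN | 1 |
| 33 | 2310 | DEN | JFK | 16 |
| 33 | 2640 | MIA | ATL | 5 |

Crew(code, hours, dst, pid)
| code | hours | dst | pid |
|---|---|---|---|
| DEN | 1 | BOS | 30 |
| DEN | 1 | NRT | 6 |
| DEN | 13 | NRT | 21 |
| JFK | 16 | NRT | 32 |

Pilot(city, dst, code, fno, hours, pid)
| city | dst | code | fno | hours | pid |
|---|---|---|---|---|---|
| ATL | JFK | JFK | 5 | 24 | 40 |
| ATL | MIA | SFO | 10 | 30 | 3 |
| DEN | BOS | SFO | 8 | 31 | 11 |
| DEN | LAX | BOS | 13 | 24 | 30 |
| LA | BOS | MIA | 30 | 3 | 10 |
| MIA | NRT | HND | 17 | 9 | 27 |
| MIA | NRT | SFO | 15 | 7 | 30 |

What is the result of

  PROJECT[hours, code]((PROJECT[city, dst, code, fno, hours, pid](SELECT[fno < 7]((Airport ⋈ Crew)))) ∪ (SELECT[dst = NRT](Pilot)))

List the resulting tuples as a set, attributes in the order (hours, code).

{(1, DEN), (7, SFO), (9, HND)}

Natural join on code, hours: {(1, 7380, MIA, DEN, 1, BOS, 30), (1, 7380, MIA, DEN, 1, NRT, 6), (22, 1350, DC, DEN, 1, BOS, 30), (22, 1350, DC, DEN, 1, NRT, 6), (33, 2310, DEN, JFK, 16, NRT, 32)}
Filtering on fno < 7 leaves {(1, 7380, MIA, DEN, 1, BOS, 30), (1, 7380, MIA, DEN, 1, NRT, 6)}.
Keep only column(s) city, dst, code, fno, hours, pid: {(MIA, BOS, DEN, 1, 1, 30), (MIA, NRT, DEN, 1, 1, 6)}
Filtering on dst = NRT leaves {(MIA, NRT, HND, 17, 9, 27), (MIA, NRT, SFO, 15, 7, 30)}.
Set union of the two operands is {(MIA, BOS, DEN, 1, 1, 30), (MIA, NRT, DEN, 1, 1, 6), (MIA, NRT, HND, 17, 9, 27), (MIA, NRT, SFO, 15, 7, 30)}.
Keep only column(s) hours, code (1 duplicate(s) eliminated): {(1, DEN), (7, SFO), (9, HND)}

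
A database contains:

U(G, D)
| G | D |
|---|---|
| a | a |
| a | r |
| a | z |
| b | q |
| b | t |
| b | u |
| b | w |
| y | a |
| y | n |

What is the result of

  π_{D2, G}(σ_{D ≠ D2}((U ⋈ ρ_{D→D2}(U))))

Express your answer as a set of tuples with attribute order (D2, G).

ρ[D→D2]: schema becomes (G, D2); tuples unchanged.
U ⋈ ρ_{D→D2}(U) (natural join on G): {(a, a, a), (a, a, r), (a, a, z), (a, r, a), (a, r, r), (a, r, z), (a, z, a), (a, z, r), (a, z, z), (b, q, q), (b, q, t), (b, q, u), (b, q, w), (b, t, q), (b, t, t), (b, t, u), (b, t, w), (b, u, q), (b, u, t), (b, u, u), (b, u, w), (b, w, q), (b, w, t), (b, w, u), (b, w, w), (y, a, a), (y, a, n), (y, n, a), (y, n, n)}
σ[D ≠ D2]: keep tuples satisfying D ≠ D2 → {(a, a, r), (a, a, z), (a, r, a), (a, r, z), (a, z, a), (a, z, r), (b, q, t), (b, q, u), (b, q, w), (b, t, q), (b, t, u), (b, t, w), (b, u, q), (b, u, t), (b, u, w), (b, w, q), (b, w, t), (b, w, u), (y, a, n), (y, n, a)}
π_{D2, G} gives {(a, a), (a, y), (n, y), (q, b), (r, a), (t, b), (u, b), (w, b), (z, a)} (11 duplicate(s) eliminated).

{(a, a), (a, y), (n, y), (q, b), (r, a), (t, b), (u, b), (w, b), (z, a)}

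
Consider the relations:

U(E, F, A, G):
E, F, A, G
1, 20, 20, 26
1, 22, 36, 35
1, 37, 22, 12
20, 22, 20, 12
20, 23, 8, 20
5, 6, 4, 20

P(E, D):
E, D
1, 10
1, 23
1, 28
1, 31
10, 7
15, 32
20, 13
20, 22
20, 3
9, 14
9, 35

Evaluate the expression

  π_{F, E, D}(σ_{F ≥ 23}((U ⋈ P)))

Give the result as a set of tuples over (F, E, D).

Natural join on E: {(1, 20, 20, 26, 10), (1, 20, 20, 26, 23), (1, 20, 20, 26, 28), (1, 20, 20, 26, 31), (1, 22, 36, 35, 10), (1, 22, 36, 35, 23), (1, 22, 36, 35, 28), (1, 22, 36, 35, 31), (1, 37, 22, 12, 10), (1, 37, 22, 12, 23), (1, 37, 22, 12, 28), (1, 37, 22, 12, 31), (20, 22, 20, 12, 13), (20, 22, 20, 12, 22), (20, 22, 20, 12, 3), (20, 23, 8, 20, 13), (20, 23, 8, 20, 22), (20, 23, 8, 20, 3)}
Apply σ_{F ≥ 23}; surviving tuples: {(1, 37, 22, 12, 10), (1, 37, 22, 12, 23), (1, 37, 22, 12, 28), (1, 37, 22, 12, 31), (20, 23, 8, 20, 13), (20, 23, 8, 20, 22), (20, 23, 8, 20, 3)}
π[F, E, D]: project onto (F, E, D) → {(23, 20, 13), (23, 20, 22), (23, 20, 3), (37, 1, 10), (37, 1, 23), (37, 1, 28), (37, 1, 31)}

{(23, 20, 13), (23, 20, 22), (23, 20, 3), (37, 1, 10), (37, 1, 23), (37, 1, 28), (37, 1, 31)}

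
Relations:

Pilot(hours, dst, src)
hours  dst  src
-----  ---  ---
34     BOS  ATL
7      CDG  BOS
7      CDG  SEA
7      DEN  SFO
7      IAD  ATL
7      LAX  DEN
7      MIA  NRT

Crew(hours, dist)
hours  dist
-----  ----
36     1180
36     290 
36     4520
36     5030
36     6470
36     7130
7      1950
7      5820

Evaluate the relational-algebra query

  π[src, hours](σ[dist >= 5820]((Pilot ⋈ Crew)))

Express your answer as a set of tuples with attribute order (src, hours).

{(ATL, 7), (BOS, 7), (DEN, 7), (NRT, 7), (SEA, 7), (SFO, 7)}

Pilot ⋈ Crew (natural join on hours): {(7, CDG, BOS, 1950), (7, CDG, BOS, 5820), (7, CDG, SEA, 1950), (7, CDG, SEA, 5820), (7, DEN, SFO, 1950), (7, DEN, SFO, 5820), (7, IAD, ATL, 1950), (7, IAD, ATL, 5820), (7, LAX, DEN, 1950), (7, LAX, DEN, 5820), (7, MIA, NRT, 1950), (7, MIA, NRT, 5820)}
σ[dist >= 5820]: keep tuples satisfying dist >= 5820 → {(7, CDG, BOS, 5820), (7, CDG, SEA, 5820), (7, DEN, SFO, 5820), (7, IAD, ATL, 5820), (7, LAX, DEN, 5820), (7, MIA, NRT, 5820)}
π_{src, hours} gives {(ATL, 7), (BOS, 7), (DEN, 7), (NRT, 7), (SEA, 7), (SFO, 7)}.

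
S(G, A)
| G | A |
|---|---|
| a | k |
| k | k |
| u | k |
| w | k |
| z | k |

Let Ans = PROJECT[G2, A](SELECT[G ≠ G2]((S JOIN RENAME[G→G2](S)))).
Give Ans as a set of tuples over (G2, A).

{(a, k), (k, k), (u, k), (w, k), (z, k)}

ρ[G→G2]: schema becomes (G2, A); tuples unchanged.
Natural join on A: {(a, k, a), (a, k, k), (a, k, u), (a, k, w), (a, k, z), (k, k, a), (k, k, k), (k, k, u), (k, k, w), (k, k, z), (u, k, a), (u, k, k), (u, k, u), (u, k, w), (u, k, z), (w, k, a), (w, k, k), (w, k, u), (w, k, w), (w, k, z), (z, k, a), (z, k, k), (z, k, u), (z, k, w), (z, k, z)}
σ[G ≠ G2]: keep tuples satisfying G ≠ G2 → {(a, k, k), (a, k, u), (a, k, w), (a, k, z), (k, k, a), (k, k, u), (k, k, w), (k, k, z), (u, k, a), (u, k, k), (u, k, w), (u, k, z), (w, k, a), (w, k, k), (w, k, u), (w, k, z), (z, k, a), (z, k, k), (z, k, u), (z, k, w)}
Keep only column(s) G2, A (15 duplicate(s) eliminated): {(a, k), (k, k), (u, k), (w, k), (z, k)}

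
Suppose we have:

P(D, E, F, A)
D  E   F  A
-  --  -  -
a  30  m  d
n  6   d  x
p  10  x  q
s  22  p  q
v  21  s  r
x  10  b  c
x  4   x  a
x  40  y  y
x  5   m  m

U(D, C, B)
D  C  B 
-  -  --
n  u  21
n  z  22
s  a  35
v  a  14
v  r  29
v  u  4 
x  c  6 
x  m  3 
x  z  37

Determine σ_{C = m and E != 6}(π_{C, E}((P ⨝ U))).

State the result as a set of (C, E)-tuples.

Joining P and U on D yields {(n, 6, d, x, u, 21), (n, 6, d, x, z, 22), (s, 22, p, q, a, 35), (v, 21, s, r, a, 14), (v, 21, s, r, r, 29), (v, 21, s, r, u, 4), (x, 10, b, c, c, 6), (x, 10, b, c, m, 3), (x, 10, b, c, z, 37), (x, 4, x, a, c, 6), (x, 4, x, a, m, 3), (x, 4, x, a, z, 37), (x, 40, y, y, c, 6), (x, 40, y, y, m, 3), (x, 40, y, y, z, 37), (x, 5, m, m, c, 6), (x, 5, m, m, m, 3), (x, 5, m, m, z, 37)}.
Keep only column(s) C, E: {(a, 21), (a, 22), (c, 10), (c, 4), (c, 40), (c, 5), (m, 10), (m, 4), (m, 40), (m, 5), (r, 21), (u, 21), (u, 6), (z, 10), (z, 4), (z, 40), (z, 5), (z, 6)}
Filtering on C = m and E != 6 leaves {(m, 10), (m, 4), (m, 40), (m, 5)}.

{(m, 10), (m, 4), (m, 40), (m, 5)}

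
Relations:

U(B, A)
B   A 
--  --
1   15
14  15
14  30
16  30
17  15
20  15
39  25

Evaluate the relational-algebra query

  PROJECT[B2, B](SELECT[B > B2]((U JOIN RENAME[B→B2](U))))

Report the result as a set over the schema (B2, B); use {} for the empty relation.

ρ[B→B2]: schema becomes (B2, A); tuples unchanged.
Joining U and RENAME[B→B2](U) on A yields {(1, 15, 1), (1, 15, 14), (1, 15, 17), (1, 15, 20), (14, 15, 1), (14, 15, 14), (14, 15, 17), (14, 15, 20), (14, 30, 14), (14, 30, 16), (16, 30, 14), (16, 30, 16), (17, 15, 1), (17, 15, 14), (17, 15, 17), (17, 15, 20), (20, 15, 1), (20, 15, 14), (20, 15, 17), (20, 15, 20), (39, 25, 39)}.
σ[B > B2]: keep tuples satisfying B > B2 → {(14, 15, 1), (16, 30, 14), (17, 15, 1), (17, 15, 14), (20, 15, 1), (20, 15, 14), (20, 15, 17)}
Keep only column(s) B2, B: {(1, 14), (1, 17), (1, 20), (14, 16), (14, 17), (14, 20), (17, 20)}

{(1, 14), (1, 17), (1, 20), (14, 16), (14, 17), (14, 20), (17, 20)}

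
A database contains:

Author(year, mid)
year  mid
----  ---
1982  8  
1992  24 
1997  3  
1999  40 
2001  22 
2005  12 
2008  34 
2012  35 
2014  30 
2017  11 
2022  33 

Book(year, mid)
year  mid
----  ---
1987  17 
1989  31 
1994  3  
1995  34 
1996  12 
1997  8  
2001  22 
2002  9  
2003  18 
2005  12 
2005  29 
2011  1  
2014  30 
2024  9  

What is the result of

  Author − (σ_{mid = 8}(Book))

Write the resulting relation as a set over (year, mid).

Selection mid = 8: {(1997, 8)}
Taking the difference: {(1982, 8), (1992, 24), (1997, 3), (1999, 40), (2001, 22), (2005, 12), (2008, 34), (2012, 35), (2014, 30), (2017, 11), (2022, 33)}

{(1982, 8), (1992, 24), (1997, 3), (1999, 40), (2001, 22), (2005, 12), (2008, 34), (2012, 35), (2014, 30), (2017, 11), (2022, 33)}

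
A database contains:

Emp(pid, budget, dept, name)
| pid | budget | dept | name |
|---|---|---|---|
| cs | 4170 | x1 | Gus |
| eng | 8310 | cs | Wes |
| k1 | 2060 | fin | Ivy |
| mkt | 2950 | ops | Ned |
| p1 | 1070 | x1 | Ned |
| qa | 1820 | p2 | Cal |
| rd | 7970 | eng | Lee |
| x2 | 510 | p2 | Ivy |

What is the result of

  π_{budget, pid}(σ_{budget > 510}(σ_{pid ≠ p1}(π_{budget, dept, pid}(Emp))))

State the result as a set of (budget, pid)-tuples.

Projecting to budget, dept, pid: {(1070, x1, p1), (1820, p2, qa), (2060, fin, k1), (2950, ops, mkt), (4170, x1, cs), (510, p2, x2), (7970, eng, rd), (8310, cs, eng)}
Apply σ_{pid ≠ p1}; surviving tuples: {(1820, p2, qa), (2060, fin, k1), (2950, ops, mkt), (4170, x1, cs), (510, p2, x2), (7970, eng, rd), (8310, cs, eng)}
Apply σ_{budget > 510}; surviving tuples: {(1820, p2, qa), (2060, fin, k1), (2950, ops, mkt), (4170, x1, cs), (7970, eng, rd), (8310, cs, eng)}
Projecting to budget, pid: {(1820, qa), (2060, k1), (2950, mkt), (4170, cs), (7970, rd), (8310, eng)}

{(1820, qa), (2060, k1), (2950, mkt), (4170, cs), (7970, rd), (8310, eng)}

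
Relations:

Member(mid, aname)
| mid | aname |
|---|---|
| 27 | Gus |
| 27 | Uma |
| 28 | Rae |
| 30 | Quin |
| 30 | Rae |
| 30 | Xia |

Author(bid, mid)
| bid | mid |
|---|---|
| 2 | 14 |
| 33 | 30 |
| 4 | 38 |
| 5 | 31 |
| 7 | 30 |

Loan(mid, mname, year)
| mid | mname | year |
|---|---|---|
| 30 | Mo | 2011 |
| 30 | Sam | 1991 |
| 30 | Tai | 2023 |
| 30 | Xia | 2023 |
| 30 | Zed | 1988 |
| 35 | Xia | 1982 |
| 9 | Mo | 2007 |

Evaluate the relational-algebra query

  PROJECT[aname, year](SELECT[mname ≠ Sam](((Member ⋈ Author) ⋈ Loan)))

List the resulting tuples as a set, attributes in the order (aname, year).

Member ⋈ Author (natural join on mid): {(30, Quin, 33), (30, Quin, 7), (30, Rae, 33), (30, Rae, 7), (30, Xia, 33), (30, Xia, 7)}
(Member ⋈ Author) ⋈ Loan (natural join on mid): {(30, Quin, 33, Mo, 2011), (30, Quin, 33, Sam, 1991), (30, Quin, 33, Tai, 2023), (30, Quin, 33, Xia, 2023), (30, Quin, 33, Zed, 1988), (30, Quin, 7, Mo, 2011), (30, Quin, 7, Sam, 1991), (30, Quin, 7, Tai, 2023), (30, Quin, 7, Xia, 2023), (30, Quin, 7, Zed, 1988), (30, Rae, 33, Mo, 2011), (30, Rae, 33, Sam, 1991), (30, Rae, 33, Tai, 2023), (30, Rae, 33, Xia, 2023), (30, Rae, 33, Zed, 1988), (30, Rae, 7, Mo, 2011), (30, Rae, 7, Sam, 1991), (30, Rae, 7, Tai, 2023), (30, Rae, 7, Xia, 2023), (30, Rae, 7, Zed, 1988), (30, Xia, 33, Mo, 2011), (30, Xia, 33, Sam, 1991), (30, Xia, 33, Tai, 2023), (30, Xia, 33, Xia, 2023), (30, Xia, 33, Zed, 1988), (30, Xia, 7, Mo, 2011), (30, Xia, 7, Sam, 1991), (30, Xia, 7, Tai, 2023), (30, Xia, 7, Xia, 2023), (30, Xia, 7, Zed, 1988)}
Apply σ_{mname ≠ Sam}; surviving tuples: {(30, Quin, 33, Mo, 2011), (30, Quin, 33, Tai, 2023), (30, Quin, 33, Xia, 2023), (30, Quin, 33, Zed, 1988), (30, Quin, 7, Mo, 2011), (30, Quin, 7, Tai, 2023), (30, Quin, 7, Xia, 2023), (30, Quin, 7, Zed, 1988), (30, Rae, 33, Mo, 2011), (30, Rae, 33, Tai, 2023), (30, Rae, 33, Xia, 2023), (30, Rae, 33, Zed, 1988), (30, Rae, 7, Mo, 2011), (30, Rae, 7, Tai, 2023), (30, Rae, 7, Xia, 2023), (30, Rae, 7, Zed, 1988), (30, Xia, 33, Mo, 2011), (30, Xia, 33, Tai, 2023), (30, Xia, 33, Xia, 2023), (30, Xia, 33, Zed, 1988), (30, Xia, 7, Mo, 2011), (30, Xia, 7, Tai, 2023), (30, Xia, 7, Xia, 2023), (30, Xia, 7, Zed, 1988)}
π_{aname, year} gives {(Quin, 1988), (Quin, 2011), (Quin, 2023), (Rae, 1988), (Rae, 2011), (Rae, 2023), (Xia, 1988), (Xia, 2011), (Xia, 2023)} (15 duplicate(s) eliminated).

{(Quin, 1988), (Quin, 2011), (Quin, 2023), (Rae, 1988), (Rae, 2011), (Rae, 2023), (Xia, 1988), (Xia, 2011), (Xia, 2023)}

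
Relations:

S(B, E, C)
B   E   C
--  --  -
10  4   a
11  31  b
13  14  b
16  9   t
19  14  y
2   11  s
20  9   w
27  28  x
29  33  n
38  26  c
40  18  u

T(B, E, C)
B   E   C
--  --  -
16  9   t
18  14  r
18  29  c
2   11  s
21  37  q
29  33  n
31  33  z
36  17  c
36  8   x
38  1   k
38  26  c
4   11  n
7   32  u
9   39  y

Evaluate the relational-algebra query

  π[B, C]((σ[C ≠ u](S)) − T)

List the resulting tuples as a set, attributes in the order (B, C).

{(10, a), (11, b), (13, b), (19, y), (20, w), (27, x)}

Selection C ≠ u: {(10, 4, a), (11, 31, b), (13, 14, b), (16, 9, t), (19, 14, y), (2, 11, s), (20, 9, w), (27, 28, x), (29, 33, n), (38, 26, c)}
Taking the difference: {(10, 4, a), (11, 31, b), (13, 14, b), (19, 14, y), (20, 9, w), (27, 28, x)}
π[B, C]: project onto (B, C) → {(10, a), (11, b), (13, b), (19, y), (20, w), (27, x)}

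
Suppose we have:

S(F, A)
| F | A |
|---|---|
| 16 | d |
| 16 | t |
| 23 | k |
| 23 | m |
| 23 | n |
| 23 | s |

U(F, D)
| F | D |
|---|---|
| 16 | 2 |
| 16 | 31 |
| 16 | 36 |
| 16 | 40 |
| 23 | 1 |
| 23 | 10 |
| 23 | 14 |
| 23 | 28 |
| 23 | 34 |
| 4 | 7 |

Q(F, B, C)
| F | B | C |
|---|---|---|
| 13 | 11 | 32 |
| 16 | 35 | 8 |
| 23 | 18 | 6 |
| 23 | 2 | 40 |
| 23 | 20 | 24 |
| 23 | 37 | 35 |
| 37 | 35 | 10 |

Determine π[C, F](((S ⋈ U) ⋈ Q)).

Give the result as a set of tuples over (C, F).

Joining S and U on F yields {(16, d, 2), (16, d, 31), (16, d, 36), (16, d, 40), (16, t, 2), (16, t, 31), (16, t, 36), (16, t, 40), (23, k, 1), (23, k, 10), (23, k, 14), (23, k, 28), (23, k, 34), (23, m, 1), (23, m, 10), (23, m, 14), (23, m, 28), (23, m, 34), (23, n, 1), (23, n, 10), (23, n, 14), (23, n, 28), (23, n, 34), (23, s, 1), (23, s, 10), (23, s, 14), (23, s, 28), (23, s, 34)}.
Joining (S ⋈ U) and Q on F yields {(16, d, 2, 35, 8), (16, d, 31, 35, 8), (16, d, 36, 35, 8), (16, d, 40, 35, 8), (16, t, 2, 35, 8), (16, t, 31, 35, 8), (16, t, 36, 35, 8), (16, t, 40, 35, 8), (23, k, 1, 18, 6), (23, k, 1, 2, 40), (23, k, 1, 20, 24), (23, k, 1, 37, 35), (23, k, 10, 18, 6), (23, k, 10, 2, 40), (23, k, 10, 20, 24), (23, k, 10, 37, 35), (23, k, 14, 18, 6), (23, k, 14, 2, 40), (23, k, 14, 20, 24), (23, k, 14, 37, 35), (23, k, 28, 18, 6), (23, k, 28, 2, 40), (23, k, 28, 20, 24), (23, k, 28, 37, 35), (23, k, 34, 18, 6), (23, k, 34, 2, 40), (23, k, 34, 20, 24), (23, k, 34, 37, 35), (23, m, 1, 18, 6), (23, m, 1, 2, 40), (23, m, 1, 20, 24), (23, m, 1, 37, 35), (23, m, 10, 18, 6), (23, m, 10, 2, 40), (23, m, 10, 20, 24), (23, m, 10, 37, 35), (23, m, 14, 18, 6), (23, m, 14, 2, 40), (23, m, 14, 20, 24), (23, m, 14, 37, 35), (23, m, 28, 18, 6), (23, m, 28, 2, 40), (23, m, 28, 20, 24), (23, m, 28, 37, 35), (23, m, 34, 18, 6), (23, m, 34, 2, 40), (23, m, 34, 20, 24), (23, m, 34, 37, 35), (23, n, 1, 18, 6), (23, n, 1, 2, 40), (23, n, 1, 20, 24), (23, n, 1, 37, 35), (23, n, 10, 18, 6), (23, n, 10, 2, 40), (23, n, 10, 20, 24), (23, n, 10, 37, 35), (23, n, 14, 18, 6), (23, n, 14, 2, 40), (23, n, 14, 20, 24), (23, n, 14, 37, 35), (23, n, 28, 18, 6), (23, n, 28, 2, 40), (23, n, 28, 20, 24), (23, n, 28, 37, 35), (23, n, 34, 18, 6), (23, n, 34, 2, 40), (23, n, 34, 20, 24), (23, n, 34, 37, 35), (23, s, 1, 18, 6), (23, s, 1, 2, 40), (23, s, 1, 20, 24), (23, s, 1, 37, 35), (23, s, 10, 18, 6), (23, s, 10, 2, 40), (23, s, 10, 20, 24), (23, s, 10, 37, 35), (23, s, 14, 18, 6), (23, s, 14, 2, 40), (23, s, 14, 20, 24), (23, s, 14, 37, 35), (23, s, 28, 18, 6), (23, s, 28, 2, 40), (23, s, 28, 20, 24), (23, s, 28, 37, 35), (23, s, 34, 18, 6), (23, s, 34, 2, 40), (23, s, 34, 20, 24), (23, s, 34, 37, 35)}.
π[C, F]: project onto (C, F) (83 duplicate(s) eliminated) → {(24, 23), (35, 23), (40, 23), (6, 23), (8, 16)}

{(24, 23), (35, 23), (40, 23), (6, 23), (8, 16)}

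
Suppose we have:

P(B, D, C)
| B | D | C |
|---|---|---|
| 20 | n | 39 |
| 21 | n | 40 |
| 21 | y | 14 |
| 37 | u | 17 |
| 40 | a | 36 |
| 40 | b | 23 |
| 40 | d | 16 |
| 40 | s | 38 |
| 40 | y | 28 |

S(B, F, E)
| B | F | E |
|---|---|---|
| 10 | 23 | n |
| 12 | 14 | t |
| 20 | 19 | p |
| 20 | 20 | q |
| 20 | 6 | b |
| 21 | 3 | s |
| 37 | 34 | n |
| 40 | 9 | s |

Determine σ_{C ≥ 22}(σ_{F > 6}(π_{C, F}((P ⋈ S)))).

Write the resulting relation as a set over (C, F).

{(23, 9), (28, 9), (36, 9), (38, 9), (39, 19), (39, 20)}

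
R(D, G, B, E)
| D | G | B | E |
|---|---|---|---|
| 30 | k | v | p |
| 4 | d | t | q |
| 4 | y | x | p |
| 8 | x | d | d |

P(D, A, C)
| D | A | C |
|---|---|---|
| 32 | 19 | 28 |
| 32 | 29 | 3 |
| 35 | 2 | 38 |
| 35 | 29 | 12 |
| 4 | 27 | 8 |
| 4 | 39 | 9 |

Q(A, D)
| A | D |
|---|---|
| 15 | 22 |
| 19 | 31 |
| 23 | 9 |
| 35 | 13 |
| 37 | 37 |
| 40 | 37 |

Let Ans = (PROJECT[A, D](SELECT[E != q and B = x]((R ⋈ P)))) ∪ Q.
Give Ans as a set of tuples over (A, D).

{(15, 22), (19, 31), (23, 9), (27, 4), (35, 13), (37, 37), (39, 4), (40, 37)}

Natural join on D: {(4, d, t, q, 27, 8), (4, d, t, q, 39, 9), (4, y, x, p, 27, 8), (4, y, x, p, 39, 9)}
Apply σ_{E != q and B = x}; surviving tuples: {(4, y, x, p, 27, 8), (4, y, x, p, 39, 9)}
π[A, D]: project onto (A, D) → {(27, 4), (39, 4)}
Union: {(27, 4), (39, 4)} with {(15, 22), (19, 31), (23, 9), (35, 13), (37, 37), (40, 37)} → {(15, 22), (19, 31), (23, 9), (27, 4), (35, 13), (37, 37), (39, 4), (40, 37)}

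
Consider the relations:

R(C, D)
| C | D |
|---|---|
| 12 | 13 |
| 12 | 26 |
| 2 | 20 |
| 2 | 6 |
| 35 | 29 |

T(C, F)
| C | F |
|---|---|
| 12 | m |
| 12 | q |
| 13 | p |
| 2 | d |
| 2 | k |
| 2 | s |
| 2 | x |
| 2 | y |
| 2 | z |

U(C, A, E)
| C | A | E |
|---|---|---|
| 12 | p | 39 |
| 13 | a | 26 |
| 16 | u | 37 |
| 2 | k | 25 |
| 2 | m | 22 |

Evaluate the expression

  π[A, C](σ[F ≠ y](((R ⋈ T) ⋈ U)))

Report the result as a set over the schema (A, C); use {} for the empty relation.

{(k, 2), (m, 2), (p, 12)}

Joining R and T on C yields {(12, 13, m), (12, 13, q), (12, 26, m), (12, 26, q), (2, 20, d), (2, 20, k), (2, 20, s), (2, 20, x), (2, 20, y), (2, 20, z), (2, 6, d), (2, 6, k), (2, 6, s), (2, 6, x), (2, 6, y), (2, 6, z)}.
Joining (R ⋈ T) and U on C yields {(12, 13, m, p, 39), (12, 13, q, p, 39), (12, 26, m, p, 39), (12, 26, q, p, 39), (2, 20, d, k, 25), (2, 20, d, m, 22), (2, 20, k, k, 25), (2, 20, k, m, 22), (2, 20, s, k, 25), (2, 20, s, m, 22), (2, 20, x, k, 25), (2, 20, x, m, 22), (2, 20, y, k, 25), (2, 20, y, m, 22), (2, 20, z, k, 25), (2, 20, z, m, 22), (2, 6, d, k, 25), (2, 6, d, m, 22), (2, 6, k, k, 25), (2, 6, k, m, 22), (2, 6, s, k, 25), (2, 6, s, m, 22), (2, 6, x, k, 25), (2, 6, x, m, 22), (2, 6, y, k, 25), (2, 6, y, m, 22), (2, 6, z, k, 25), (2, 6, z, m, 22)}.
σ[F ≠ y]: keep tuples satisfying F ≠ y → {(12, 13, m, p, 39), (12, 13, q, p, 39), (12, 26, m, p, 39), (12, 26, q, p, 39), (2, 20, d, k, 25), (2, 20, d, m, 22), (2, 20, k, k, 25), (2, 20, k, m, 22), (2, 20, s, k, 25), (2, 20, s, m, 22), (2, 20, x, k, 25), (2, 20, x, m, 22), (2, 20, z, k, 25), (2, 20, z, m, 22), (2, 6, d, k, 25), (2, 6, d, m, 22), (2, 6, k, k, 25), (2, 6, k, m, 22), (2, 6, s, k, 25), (2, 6, s, m, 22), (2, 6, x, k, 25), (2, 6, x, m, 22), (2, 6, z, k, 25), (2, 6, z, m, 22)}
Keep only column(s) A, C (21 duplicate(s) eliminated): {(k, 2), (m, 2), (p, 12)}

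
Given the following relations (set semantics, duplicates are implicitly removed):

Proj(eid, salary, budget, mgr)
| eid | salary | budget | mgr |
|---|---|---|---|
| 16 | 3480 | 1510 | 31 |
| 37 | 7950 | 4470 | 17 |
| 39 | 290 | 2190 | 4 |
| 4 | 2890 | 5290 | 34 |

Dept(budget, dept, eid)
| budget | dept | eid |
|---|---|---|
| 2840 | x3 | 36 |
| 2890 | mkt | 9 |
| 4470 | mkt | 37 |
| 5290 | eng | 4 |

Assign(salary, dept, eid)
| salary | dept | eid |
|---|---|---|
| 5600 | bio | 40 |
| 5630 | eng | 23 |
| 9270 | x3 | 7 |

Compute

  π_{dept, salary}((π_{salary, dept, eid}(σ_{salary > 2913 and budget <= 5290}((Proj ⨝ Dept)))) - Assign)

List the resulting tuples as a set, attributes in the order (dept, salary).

{(mkt, 7950)}

Natural join on eid, budget: {(37, 7950, 4470, 17, mkt), (4, 2890, 5290, 34, eng)}
σ[salary > 2913 and budget <= 5290]: keep tuples satisfying salary > 2913 and budget <= 5290 → {(37, 7950, 4470, 17, mkt)}
π[salary, dept, eid]: project onto (salary, dept, eid) → {(7950, mkt, 37)}
Taking the difference: {(7950, mkt, 37)}
π[dept, salary]: project onto (dept, salary) → {(mkt, 7950)}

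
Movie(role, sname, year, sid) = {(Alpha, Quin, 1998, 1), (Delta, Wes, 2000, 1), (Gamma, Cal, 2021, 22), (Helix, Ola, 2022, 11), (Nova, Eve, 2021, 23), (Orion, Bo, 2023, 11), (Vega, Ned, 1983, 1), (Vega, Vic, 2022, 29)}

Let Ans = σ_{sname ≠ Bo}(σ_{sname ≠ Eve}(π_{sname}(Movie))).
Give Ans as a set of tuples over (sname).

Projecting to sname: {Bo, Cal, Eve, Ned, Ola, Quin, Vic, Wes}
σ[sname ≠ Eve]: keep tuples satisfying sname ≠ Eve → {Bo, Cal, Ned, Ola, Quin, Vic, Wes}
σ[sname ≠ Bo]: keep tuples satisfying sname ≠ Bo → {Cal, Ned, Ola, Quin, Vic, Wes}

{Cal, Ned, Ola, Quin, Vic, Wes}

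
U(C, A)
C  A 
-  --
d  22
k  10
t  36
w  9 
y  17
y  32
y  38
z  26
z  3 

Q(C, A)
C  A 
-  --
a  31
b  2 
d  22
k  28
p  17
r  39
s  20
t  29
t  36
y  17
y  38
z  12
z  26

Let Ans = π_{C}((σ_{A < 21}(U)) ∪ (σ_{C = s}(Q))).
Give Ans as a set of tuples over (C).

{k, s, w, y, z}

Filtering on A < 21 leaves {(k, 10), (w, 9), (y, 17), (z, 3)}.
Filtering on C = s leaves {(s, 20)}.
Taking the union: {(k, 10), (s, 20), (w, 9), (y, 17), (z, 3)}
π_{C} gives {k, s, w, y, z}.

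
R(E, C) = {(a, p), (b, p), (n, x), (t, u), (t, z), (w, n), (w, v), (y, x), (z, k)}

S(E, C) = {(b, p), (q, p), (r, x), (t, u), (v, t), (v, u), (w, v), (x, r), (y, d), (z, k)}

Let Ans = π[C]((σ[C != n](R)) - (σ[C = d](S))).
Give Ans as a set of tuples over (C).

{k, p, u, v, x, z}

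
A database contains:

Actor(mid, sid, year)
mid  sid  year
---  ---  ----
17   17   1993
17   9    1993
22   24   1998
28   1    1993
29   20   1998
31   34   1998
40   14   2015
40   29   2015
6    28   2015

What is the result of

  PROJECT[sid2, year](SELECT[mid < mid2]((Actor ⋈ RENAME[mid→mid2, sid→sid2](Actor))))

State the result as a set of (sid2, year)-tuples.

ρ[mid→mid2, sid→sid2]: schema becomes (mid2, sid2, year); tuples unchanged.
Natural join on year: {(17, 17, 1993, 17, 17), (17, 17, 1993, 17, 9), (17, 17, 1993, 28, 1), (17, 9, 1993, 17, 17), (17, 9, 1993, 17, 9), (17, 9, 1993, 28, 1), (22, 24, 1998, 22, 24), (22, 24, 1998, 29, 20), (22, 24, 1998, 31, 34), (28, 1, 1993, 17, 17), (28, 1, 1993, 17, 9), (28, 1, 1993, 28, 1), (29, 20, 1998, 22, 24), (29, 20, 1998, 29, 20), (29, 20, 1998, 31, 34), (31, 34, 1998, 22, 24), (31, 34, 1998, 29, 20), (31, 34, 1998, 31, 34), (40, 14, 2015, 40, 14), (40, 14, 2015, 40, 29), (40, 14, 2015, 6, 28), (40, 29, 2015, 40, 14), (40, 29, 2015, 40, 29), (40, 29, 2015, 6, 28), (6, 28, 2015, 40, 14), (6, 28, 2015, 40, 29), (6, 28, 2015, 6, 28)}
σ[mid < mid2]: keep tuples satisfying mid < mid2 → {(17, 17, 1993, 28, 1), (17, 9, 1993, 28, 1), (22, 24, 1998, 29, 20), (22, 24, 1998, 31, 34), (29, 20, 1998, 31, 34), (6, 28, 2015, 40, 14), (6, 28, 2015, 40, 29)}
π[sid2, year]: project onto (sid2, year) (2 duplicate(s) eliminated) → {(1, 1993), (14, 2015), (20, 1998), (29, 2015), (34, 1998)}

{(1, 1993), (14, 2015), (20, 1998), (29, 2015), (34, 1998)}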